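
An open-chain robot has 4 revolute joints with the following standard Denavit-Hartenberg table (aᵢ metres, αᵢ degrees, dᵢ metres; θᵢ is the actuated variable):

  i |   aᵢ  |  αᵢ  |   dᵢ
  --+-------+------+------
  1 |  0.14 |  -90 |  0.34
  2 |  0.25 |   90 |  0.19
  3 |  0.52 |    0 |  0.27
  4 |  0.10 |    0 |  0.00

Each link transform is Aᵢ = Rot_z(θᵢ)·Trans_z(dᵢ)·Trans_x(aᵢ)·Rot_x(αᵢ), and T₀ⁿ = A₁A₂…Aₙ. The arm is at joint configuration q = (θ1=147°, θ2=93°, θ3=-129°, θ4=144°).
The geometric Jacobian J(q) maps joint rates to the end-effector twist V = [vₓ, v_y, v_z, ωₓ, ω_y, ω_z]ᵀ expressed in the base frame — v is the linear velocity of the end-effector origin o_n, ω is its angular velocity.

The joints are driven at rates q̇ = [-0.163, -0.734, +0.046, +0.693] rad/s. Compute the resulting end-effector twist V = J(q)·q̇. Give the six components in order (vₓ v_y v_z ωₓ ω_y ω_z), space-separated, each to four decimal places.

0.0107 0.0053 0.1977 -0.2192 1.0175 -0.2017

o_n = [-0.2402, 0.3804, 0.3065]
J₁: ẑ×o_n = [-0.3804, -0.2402, 0.0000], ω = ẑ
J2: z=[-0.5446, -0.8387, 0.0000] o=[-0.1174, 0.0762, 0.3400] → [0.0281, -0.0182, -0.2686, -0.5446, -0.8387, 0.0000]
J3: z=[-0.8375, 0.5439, -0.0523] o=[-0.2099, -0.0902, 0.0903] → [0.1422, 0.1827, -0.3777, -0.8375, 0.5439, -0.0523]
J4: z=[-0.8375, 0.5439, -0.0523] o=[-0.2303, 0.4049, 0.4030] → [-0.0537, -0.0803, 0.0258, -0.8375, 0.5439, -0.0523]
V = J·q̇ = [0.0107, 0.0053, 0.1977, -0.2192, 1.0175, -0.2017]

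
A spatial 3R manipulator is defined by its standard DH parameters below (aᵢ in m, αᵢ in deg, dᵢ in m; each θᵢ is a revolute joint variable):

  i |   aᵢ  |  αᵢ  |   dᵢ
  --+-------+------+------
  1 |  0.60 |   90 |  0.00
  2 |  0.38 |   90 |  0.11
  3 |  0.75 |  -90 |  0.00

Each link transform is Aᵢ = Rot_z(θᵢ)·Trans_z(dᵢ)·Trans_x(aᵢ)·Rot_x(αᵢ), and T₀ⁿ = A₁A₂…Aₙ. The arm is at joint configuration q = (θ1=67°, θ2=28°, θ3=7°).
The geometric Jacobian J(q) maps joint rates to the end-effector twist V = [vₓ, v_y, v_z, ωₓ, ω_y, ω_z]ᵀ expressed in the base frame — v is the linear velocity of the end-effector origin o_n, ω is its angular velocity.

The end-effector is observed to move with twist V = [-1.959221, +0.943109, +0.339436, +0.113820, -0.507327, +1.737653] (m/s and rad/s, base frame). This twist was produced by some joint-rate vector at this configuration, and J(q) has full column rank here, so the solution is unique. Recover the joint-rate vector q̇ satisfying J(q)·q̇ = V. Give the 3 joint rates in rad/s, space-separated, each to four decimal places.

o_n = [0.8077, 1.3875, 0.5279]
J₁: ẑ×o_n = [-1.3875, 0.8077, 0.0000], ω = ẑ
J2: z=[0.9205, -0.3907, 0.0000] o=[0.2344, 0.5523, 0.0000] → [-0.2063, -0.4859, 0.9928, 0.9205, -0.3907, 0.0000]
J3: z=[0.1834, 0.4322, -0.8829] o=[0.4668, 0.8182, 0.1784] → [0.6537, -0.3652, -0.0429, 0.1834, 0.4322, -0.8829]
q̇ = J⁺·V = [0.9430, 0.3030, -0.9000]

0.9430 0.3030 -0.9000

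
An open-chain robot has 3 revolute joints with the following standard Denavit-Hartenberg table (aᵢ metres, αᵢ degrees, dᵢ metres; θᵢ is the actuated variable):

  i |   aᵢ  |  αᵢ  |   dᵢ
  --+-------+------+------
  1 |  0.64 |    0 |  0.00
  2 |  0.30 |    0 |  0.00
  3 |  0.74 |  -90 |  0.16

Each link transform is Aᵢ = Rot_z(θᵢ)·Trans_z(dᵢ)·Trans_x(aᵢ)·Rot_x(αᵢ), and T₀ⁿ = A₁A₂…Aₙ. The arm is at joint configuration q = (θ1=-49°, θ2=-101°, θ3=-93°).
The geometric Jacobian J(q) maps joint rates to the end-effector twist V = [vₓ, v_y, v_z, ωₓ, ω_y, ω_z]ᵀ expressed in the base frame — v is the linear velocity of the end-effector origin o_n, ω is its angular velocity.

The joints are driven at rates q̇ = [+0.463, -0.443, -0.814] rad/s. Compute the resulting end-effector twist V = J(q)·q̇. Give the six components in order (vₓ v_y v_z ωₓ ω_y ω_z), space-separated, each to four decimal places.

o_n = [-0.1759, 0.0263, 0.1600]
J₁: ẑ×o_n = [-0.0263, -0.1759, 0.0000], ω = ẑ
J2: z=[0.0000, 0.0000, 1.0000] o=[0.4199, -0.4830, 0.0000] → [-0.5093, -0.5958, 0.0000, 0.0000, 0.0000, 1.0000]
J3: z=[0.0000, 0.0000, 1.0000] o=[0.1601, -0.6330, 0.0000] → [-0.6593, -0.3360, 0.0000, 0.0000, 0.0000, 1.0000]
V = J·q̇ = [0.7502, 0.4560, 0.0000, 0.0000, 0.0000, -0.7940]

0.7502 0.4560 0.0000 0.0000 0.0000 -0.7940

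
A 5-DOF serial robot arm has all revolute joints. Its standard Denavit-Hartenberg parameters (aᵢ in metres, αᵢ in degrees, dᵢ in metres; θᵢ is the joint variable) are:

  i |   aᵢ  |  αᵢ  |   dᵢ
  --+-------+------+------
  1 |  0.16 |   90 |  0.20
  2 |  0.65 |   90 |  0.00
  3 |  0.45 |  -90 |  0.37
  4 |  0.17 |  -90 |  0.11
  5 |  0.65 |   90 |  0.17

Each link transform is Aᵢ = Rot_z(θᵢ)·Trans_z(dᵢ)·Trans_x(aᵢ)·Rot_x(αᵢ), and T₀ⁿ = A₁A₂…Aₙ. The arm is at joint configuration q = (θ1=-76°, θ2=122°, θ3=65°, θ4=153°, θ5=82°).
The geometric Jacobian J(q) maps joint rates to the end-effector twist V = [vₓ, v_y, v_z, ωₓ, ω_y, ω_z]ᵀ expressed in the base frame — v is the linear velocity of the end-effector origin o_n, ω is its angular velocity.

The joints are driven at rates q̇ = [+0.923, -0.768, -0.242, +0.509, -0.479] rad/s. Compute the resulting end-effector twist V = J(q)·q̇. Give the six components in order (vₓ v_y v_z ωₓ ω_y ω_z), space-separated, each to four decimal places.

0.4512 -0.8735 0.0864 0.2554 0.4465 0.2553

o_n = [0.0635, 0.1502, 1.4255]
J₁: ẑ×o_n = [-0.1502, 0.0635, 0.0000], ω = ẑ
J2: z=[-0.9703, -0.2419, 0.0000] o=[0.0387, -0.1552, 0.2000] → [-0.2965, 1.1891, -0.2903, -0.9703, -0.2419, 0.0000]
J3: z=[0.2052, -0.8229, 0.5299] o=[-0.0446, 0.1790, 0.7512] → [-0.5396, -0.0810, 0.0831, 0.2052, -0.8229, 0.5299]
J4: z=[-0.2939, -0.5682, -0.7686] o=[-0.3888, -0.1264, 1.1086] → [0.0324, -0.2545, 0.1758, -0.2939, -0.5682, -0.7686]
J5: z=[0.6066, -0.7323, 0.3095] o=[-0.2956, -0.1251, 0.9289] → [-0.4489, -0.1902, 0.4299, 0.6066, -0.7323, 0.3095]
V = J·q̇ = [0.4512, -0.8735, 0.0864, 0.2554, 0.4465, 0.2553]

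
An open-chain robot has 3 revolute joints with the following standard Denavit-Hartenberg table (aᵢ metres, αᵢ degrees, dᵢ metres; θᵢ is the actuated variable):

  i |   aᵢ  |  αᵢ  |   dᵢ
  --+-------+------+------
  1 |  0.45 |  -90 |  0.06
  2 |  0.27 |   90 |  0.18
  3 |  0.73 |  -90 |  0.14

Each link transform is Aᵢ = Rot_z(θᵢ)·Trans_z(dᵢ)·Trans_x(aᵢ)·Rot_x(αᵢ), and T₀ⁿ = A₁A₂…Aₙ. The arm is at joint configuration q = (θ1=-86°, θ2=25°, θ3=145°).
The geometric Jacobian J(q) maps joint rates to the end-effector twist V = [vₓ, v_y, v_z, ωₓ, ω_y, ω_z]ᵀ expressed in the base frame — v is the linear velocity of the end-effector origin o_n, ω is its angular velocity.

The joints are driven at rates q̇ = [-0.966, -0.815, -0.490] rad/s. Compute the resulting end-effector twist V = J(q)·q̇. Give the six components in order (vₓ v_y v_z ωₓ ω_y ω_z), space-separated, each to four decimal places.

o_n = [0.6120, -0.1696, 0.3255]
J₁: ẑ×o_n = [0.1696, 0.6120, -0.0000], ω = ẑ
J2: z=[0.9976, 0.0698, 0.0000] o=[0.0314, -0.4489, 0.0600] → [0.0185, -0.2648, 0.2381, 0.9976, 0.0698, 0.0000]
J3: z=[0.0295, -0.4216, 0.9063] o=[0.2280, -0.6805, -0.0541] → [-0.6230, 0.3368, 0.1770, 0.0295, -0.4216, 0.9063]
V = J·q̇ = [0.1263, -0.5404, -0.2807, -0.8275, 0.1497, -1.4101]

0.1263 -0.5404 -0.2807 -0.8275 0.1497 -1.4101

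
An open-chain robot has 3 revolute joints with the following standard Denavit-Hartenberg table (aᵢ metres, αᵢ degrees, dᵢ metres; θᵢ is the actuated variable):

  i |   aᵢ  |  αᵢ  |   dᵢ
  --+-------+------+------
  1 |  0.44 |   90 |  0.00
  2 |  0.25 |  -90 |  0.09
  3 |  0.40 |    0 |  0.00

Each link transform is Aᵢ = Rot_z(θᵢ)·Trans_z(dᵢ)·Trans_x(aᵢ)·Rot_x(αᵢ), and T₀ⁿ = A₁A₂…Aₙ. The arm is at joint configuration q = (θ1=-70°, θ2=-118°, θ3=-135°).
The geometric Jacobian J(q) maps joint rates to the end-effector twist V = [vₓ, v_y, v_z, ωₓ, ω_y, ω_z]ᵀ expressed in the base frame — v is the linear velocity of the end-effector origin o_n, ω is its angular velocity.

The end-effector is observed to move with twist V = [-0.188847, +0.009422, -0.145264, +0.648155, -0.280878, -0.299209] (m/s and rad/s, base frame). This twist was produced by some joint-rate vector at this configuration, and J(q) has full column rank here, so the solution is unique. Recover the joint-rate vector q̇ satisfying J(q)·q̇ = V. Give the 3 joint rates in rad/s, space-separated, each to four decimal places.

o_n = [-0.1946, -0.5555, 0.0290]
J₁: ẑ×o_n = [0.5555, -0.1946, 0.0000], ω = ẑ
J2: z=[-0.9397, -0.3420, 0.0000] o=[0.1505, -0.4135, 0.0000] → [-0.0099, 0.0272, 0.0154, -0.9397, -0.3420, 0.0000]
J3: z=[0.3020, -0.8297, -0.4695] o=[0.0258, -0.3340, -0.2207] → [-0.3112, 0.0280, -0.2497, 0.3020, -0.8297, -0.4695]
q̇ = J⁺·V = [-0.0410, -0.5130, 0.5500]

-0.0410 -0.5130 0.5500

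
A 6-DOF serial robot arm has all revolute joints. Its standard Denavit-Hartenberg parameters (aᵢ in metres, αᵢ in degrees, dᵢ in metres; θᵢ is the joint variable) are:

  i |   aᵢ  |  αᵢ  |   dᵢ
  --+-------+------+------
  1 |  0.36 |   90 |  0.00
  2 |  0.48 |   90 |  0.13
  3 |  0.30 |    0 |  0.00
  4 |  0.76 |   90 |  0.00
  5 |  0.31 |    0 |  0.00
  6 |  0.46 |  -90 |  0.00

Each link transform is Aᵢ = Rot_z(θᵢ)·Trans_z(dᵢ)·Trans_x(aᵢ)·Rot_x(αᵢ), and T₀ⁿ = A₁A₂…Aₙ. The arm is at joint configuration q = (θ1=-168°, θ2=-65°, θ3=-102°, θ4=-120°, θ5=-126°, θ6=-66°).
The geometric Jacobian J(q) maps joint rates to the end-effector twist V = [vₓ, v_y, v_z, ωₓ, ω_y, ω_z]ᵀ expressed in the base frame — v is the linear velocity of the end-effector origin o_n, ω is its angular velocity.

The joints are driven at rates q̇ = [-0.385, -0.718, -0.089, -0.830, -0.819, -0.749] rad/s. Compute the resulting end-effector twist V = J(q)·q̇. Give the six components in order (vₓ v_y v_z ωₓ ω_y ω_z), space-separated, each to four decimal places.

o_n = [-0.6068, -0.2086, -0.2268]
J₁: ẑ×o_n = [0.2086, -0.6068, 0.0000], ω = ẑ
J2: z=[-0.2079, 0.9781, 0.0000] o=[-0.3521, -0.0748, 0.0000] → [-0.2219, -0.0472, 0.2770, -0.2079, 0.9781, 0.0000]
J3: z=[0.8865, 0.1884, -0.4226] o=[-0.5776, 0.0101, -0.4350] → [-0.0532, -0.1722, -0.1884, 0.8865, 0.1884, -0.4226]
J4: z=[0.8865, 0.1884, -0.4226] o=[-0.4908, -0.2714, -0.3785] → [0.0551, -0.0854, 0.0775, 0.8865, 0.1884, -0.4226]
J5: z=[-0.4311, 0.6681, -0.6064] o=[-0.3630, 0.2756, 0.1334] → [-0.5343, -0.0074, 0.3717, -0.4311, 0.6681, -0.6064]
J6: z=[-0.4311, 0.6681, -0.6064] o=[-0.6160, 0.0972, 0.1166] → [-0.4150, -0.1536, 0.1257, -0.4311, 0.6681, -0.6064]
V = J·q̇ = [0.7864, 0.4749, -0.6450, 0.0106, -1.9231, 0.9543]

0.7864 0.4749 -0.6450 0.0106 -1.9231 0.9543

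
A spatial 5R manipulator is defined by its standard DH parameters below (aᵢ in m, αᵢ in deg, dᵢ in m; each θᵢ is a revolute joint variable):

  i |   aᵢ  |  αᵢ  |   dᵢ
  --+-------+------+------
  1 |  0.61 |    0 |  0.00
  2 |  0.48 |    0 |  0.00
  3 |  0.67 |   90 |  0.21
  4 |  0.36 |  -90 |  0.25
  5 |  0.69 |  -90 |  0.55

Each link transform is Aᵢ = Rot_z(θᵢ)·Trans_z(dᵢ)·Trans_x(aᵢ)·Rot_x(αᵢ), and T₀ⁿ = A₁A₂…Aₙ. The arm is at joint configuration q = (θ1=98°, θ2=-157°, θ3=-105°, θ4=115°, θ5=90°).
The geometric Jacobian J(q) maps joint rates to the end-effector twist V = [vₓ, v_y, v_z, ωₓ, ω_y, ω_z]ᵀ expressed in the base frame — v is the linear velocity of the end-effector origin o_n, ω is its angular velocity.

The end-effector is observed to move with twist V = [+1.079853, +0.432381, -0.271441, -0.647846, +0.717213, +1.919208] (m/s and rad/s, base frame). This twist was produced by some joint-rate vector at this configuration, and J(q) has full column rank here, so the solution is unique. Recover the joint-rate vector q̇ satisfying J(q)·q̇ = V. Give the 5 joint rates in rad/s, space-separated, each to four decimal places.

0.4160 0.5180 0.7870 0.8680 -0.4690

o_n = [0.2650, -0.2357, 0.3038]
J₁: ẑ×o_n = [0.2357, 0.2650, -0.0000], ω = ẑ
J2: z=[0.0000, 0.0000, 1.0000] o=[-0.0849, 0.6041, 0.0000] → [0.8397, 0.3499, -0.0000, 0.0000, 0.0000, 1.0000]
J3: z=[0.0000, 0.0000, 1.0000] o=[0.1623, 0.1926, 0.0000] → [0.4283, 0.1026, -0.0000, 0.0000, 0.0000, 1.0000]
J4: z=[-0.2756, 0.9613, 0.0000] o=[-0.4817, 0.0079, 0.2100] → [0.0902, 0.0259, -0.6506, -0.2756, 0.9613, 0.0000]
J5: z=[0.8712, 0.2498, -0.4226] o=[-0.4044, 0.2902, 0.5363] → [-0.2803, -0.0804, -0.6254, 0.8712, 0.2498, -0.4226]
q̇ = J⁺·V = [0.4160, 0.5180, 0.7870, 0.8680, -0.4690]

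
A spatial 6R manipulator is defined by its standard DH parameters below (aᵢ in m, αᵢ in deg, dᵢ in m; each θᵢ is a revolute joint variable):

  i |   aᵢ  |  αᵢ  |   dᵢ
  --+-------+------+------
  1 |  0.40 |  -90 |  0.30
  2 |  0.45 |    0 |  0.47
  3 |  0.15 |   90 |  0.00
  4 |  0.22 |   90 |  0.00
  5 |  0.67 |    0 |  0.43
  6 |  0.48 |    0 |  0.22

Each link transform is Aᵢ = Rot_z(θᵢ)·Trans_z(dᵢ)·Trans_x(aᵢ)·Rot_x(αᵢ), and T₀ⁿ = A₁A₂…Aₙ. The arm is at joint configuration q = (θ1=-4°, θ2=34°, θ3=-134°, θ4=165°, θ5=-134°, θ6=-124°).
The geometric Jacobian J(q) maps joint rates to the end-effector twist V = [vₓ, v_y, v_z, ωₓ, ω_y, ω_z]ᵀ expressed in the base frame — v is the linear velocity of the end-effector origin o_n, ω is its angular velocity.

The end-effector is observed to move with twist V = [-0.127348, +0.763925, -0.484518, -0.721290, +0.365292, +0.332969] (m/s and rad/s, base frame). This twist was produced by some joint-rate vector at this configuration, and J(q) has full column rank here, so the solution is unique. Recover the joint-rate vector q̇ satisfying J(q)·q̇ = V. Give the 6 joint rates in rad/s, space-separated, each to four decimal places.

o_n = [0.7409, 0.9592, 0.6923]
J₁: ẑ×o_n = [-0.9592, 0.7409, 0.0000], ω = ẑ
J2: z=[0.0698, 0.9976, 0.0000] o=[0.3990, -0.0279, 0.3000] → [0.3914, -0.0274, -0.2722, 0.0698, 0.9976, 0.0000]
J3: z=[0.0698, 0.9976, 0.0000] o=[0.8040, 0.4149, 0.0484] → [0.6424, -0.0449, 0.1009, 0.0698, 0.9976, 0.0000]
J4: z=[-0.9824, 0.0687, -0.1736] o=[0.7780, 0.4167, 0.1961] → [0.1283, 0.4939, -0.5303, -0.9824, 0.0687, -0.1736]
J5: z=[0.0225, 0.9667, 0.2549] o=[0.8188, 0.4710, -0.0132] → [0.5576, -0.0358, 0.0863, 0.0225, 0.9667, 0.2549]
J6: z=[0.0225, 0.9667, 0.2549] o=[1.2157, 0.7388, 0.6228] → [0.0110, -0.1226, 0.4640, 0.0225, 0.9667, 0.2549]
q̇ = J⁺·V = [0.5190, 0.1330, 0.3820, 0.7660, -0.0420, -0.1660]

0.5190 0.1330 0.3820 0.7660 -0.0420 -0.1660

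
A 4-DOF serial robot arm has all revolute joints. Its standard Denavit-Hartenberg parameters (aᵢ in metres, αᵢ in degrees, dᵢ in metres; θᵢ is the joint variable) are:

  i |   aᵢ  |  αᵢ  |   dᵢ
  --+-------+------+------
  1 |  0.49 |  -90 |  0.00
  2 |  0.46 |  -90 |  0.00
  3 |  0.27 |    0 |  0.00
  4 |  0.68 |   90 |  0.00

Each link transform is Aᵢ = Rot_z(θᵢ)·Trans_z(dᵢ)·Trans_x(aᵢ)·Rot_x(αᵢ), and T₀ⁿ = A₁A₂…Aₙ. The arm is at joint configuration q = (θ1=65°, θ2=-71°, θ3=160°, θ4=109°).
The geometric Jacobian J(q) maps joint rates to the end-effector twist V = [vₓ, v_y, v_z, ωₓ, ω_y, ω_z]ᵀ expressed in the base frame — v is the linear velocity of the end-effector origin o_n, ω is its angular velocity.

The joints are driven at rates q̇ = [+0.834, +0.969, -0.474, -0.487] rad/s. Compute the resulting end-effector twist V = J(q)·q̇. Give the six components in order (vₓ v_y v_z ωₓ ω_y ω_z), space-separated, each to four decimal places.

o_n = [-0.2987, 0.7498, 0.1838]
J₁: ẑ×o_n = [-0.7498, -0.2987, 0.0000], ω = ẑ
J2: z=[-0.9063, 0.4226, 0.0000] o=[0.2071, 0.4441, 0.0000] → [0.0777, 0.1666, -0.0633, -0.9063, 0.4226, 0.0000]
J3: z=[0.3996, 0.8569, -0.3256] o=[0.2704, 0.5798, 0.4349] → [-0.1599, 0.2856, 0.5555, 0.3996, 0.8569, -0.3256]
J4: z=[0.3996, 0.8569, -0.3256] o=[0.3192, 0.4659, 0.1950] → [0.0828, 0.2056, 0.6429, 0.3996, 0.8569, -0.3256]
V = J·q̇ = [-0.5146, -0.3232, -0.6377, -1.2622, -0.4140, 1.1469]

-0.5146 -0.3232 -0.6377 -1.2622 -0.4140 1.1469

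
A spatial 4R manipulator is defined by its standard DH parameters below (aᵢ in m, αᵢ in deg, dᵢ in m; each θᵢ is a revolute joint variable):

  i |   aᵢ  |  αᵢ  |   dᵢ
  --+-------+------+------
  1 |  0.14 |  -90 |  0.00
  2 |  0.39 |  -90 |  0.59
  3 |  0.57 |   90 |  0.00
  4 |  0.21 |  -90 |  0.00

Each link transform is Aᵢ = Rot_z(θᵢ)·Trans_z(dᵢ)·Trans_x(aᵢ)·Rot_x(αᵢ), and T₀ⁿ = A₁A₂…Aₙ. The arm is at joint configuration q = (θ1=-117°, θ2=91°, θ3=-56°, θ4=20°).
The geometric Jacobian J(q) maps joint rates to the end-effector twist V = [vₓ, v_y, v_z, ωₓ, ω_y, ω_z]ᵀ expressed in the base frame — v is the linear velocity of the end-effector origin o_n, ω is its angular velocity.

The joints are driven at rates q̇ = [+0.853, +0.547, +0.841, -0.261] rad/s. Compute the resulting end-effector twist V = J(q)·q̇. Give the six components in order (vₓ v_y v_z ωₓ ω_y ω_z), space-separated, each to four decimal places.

o_n = [1.0680, -0.6047, -0.8177]
J₁: ẑ×o_n = [0.6047, 1.0680, -0.0000], ω = ẑ
J2: z=[0.8910, -0.4540, 0.0000] o=[-0.0636, -0.1247, 0.0000] → [0.3712, 0.7286, 0.0861, 0.8910, -0.4540, 0.0000]
J3: z=[0.4539, 0.8909, 0.0175] o=[0.4652, -0.3865, -0.3899] → [-0.3773, 0.2047, -0.6361, 0.4539, 0.8909, 0.0175]
J4: z=[0.4917, -0.2668, 0.8289] o=[0.8888, -0.5961, -0.7086] → [0.0362, 0.2022, 0.0436, 0.4917, -0.2668, 0.8289]
V = J·q̇ = [0.3921, 1.4289, -0.4992, 0.7408, 0.5705, 0.6513]

0.3921 1.4289 -0.4992 0.7408 0.5705 0.6513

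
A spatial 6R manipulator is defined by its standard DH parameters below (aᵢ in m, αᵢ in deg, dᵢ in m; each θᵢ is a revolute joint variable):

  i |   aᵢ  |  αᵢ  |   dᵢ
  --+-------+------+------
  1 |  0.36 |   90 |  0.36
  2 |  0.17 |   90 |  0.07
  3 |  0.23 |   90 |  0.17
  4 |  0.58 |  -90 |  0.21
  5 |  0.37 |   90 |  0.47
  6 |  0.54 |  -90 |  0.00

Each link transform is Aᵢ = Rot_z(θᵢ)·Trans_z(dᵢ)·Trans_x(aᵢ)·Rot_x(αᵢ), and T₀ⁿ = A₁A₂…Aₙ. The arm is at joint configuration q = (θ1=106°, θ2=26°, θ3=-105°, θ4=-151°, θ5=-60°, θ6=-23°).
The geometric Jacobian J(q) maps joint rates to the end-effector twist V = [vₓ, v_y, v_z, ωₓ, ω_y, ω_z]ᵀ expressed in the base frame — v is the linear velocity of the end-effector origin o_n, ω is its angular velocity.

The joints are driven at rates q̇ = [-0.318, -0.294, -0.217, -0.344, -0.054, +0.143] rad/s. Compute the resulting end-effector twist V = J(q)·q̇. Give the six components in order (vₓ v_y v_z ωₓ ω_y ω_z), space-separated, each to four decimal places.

o_n = [0.9201, -0.1920, 0.5803]
J₁: ẑ×o_n = [0.1920, 0.9201, -0.0000], ω = ẑ
J2: z=[0.9613, 0.2756, 0.0000] o=[-0.0992, 0.3461, 0.3600] → [0.0607, -0.2118, -0.7981, 0.9613, 0.2756, 0.0000]
J3: z=[-0.1208, 0.4214, -0.8988] o=[-0.0741, 0.5122, 0.4345] → [-0.5715, -0.8759, -0.3338, -0.1208, 0.4214, -0.8988]
J4: z=[0.4881, -0.7632, -0.4234] o=[-0.2934, 0.4712, 0.2556] → [-0.5286, -0.6723, 0.6024, 0.4881, -0.7632, -0.4234]
J5: z=[-0.3134, -0.6060, 0.7311] o=[0.2816, 0.4409, 0.4770] → [0.4001, 0.4992, 0.5853, -0.3134, -0.6060, 0.7311]
J6: z=[-0.4614, -0.5757, -0.6750] o=[0.4414, -0.0470, 0.7839] → [0.0194, -0.4171, 0.3425, -0.4614, -0.5757, -0.6750]
V = J·q̇ = [0.2081, 0.1044, 0.1172, -0.4734, 0.0405, -0.1133]

0.2081 0.1044 0.1172 -0.4734 0.0405 -0.1133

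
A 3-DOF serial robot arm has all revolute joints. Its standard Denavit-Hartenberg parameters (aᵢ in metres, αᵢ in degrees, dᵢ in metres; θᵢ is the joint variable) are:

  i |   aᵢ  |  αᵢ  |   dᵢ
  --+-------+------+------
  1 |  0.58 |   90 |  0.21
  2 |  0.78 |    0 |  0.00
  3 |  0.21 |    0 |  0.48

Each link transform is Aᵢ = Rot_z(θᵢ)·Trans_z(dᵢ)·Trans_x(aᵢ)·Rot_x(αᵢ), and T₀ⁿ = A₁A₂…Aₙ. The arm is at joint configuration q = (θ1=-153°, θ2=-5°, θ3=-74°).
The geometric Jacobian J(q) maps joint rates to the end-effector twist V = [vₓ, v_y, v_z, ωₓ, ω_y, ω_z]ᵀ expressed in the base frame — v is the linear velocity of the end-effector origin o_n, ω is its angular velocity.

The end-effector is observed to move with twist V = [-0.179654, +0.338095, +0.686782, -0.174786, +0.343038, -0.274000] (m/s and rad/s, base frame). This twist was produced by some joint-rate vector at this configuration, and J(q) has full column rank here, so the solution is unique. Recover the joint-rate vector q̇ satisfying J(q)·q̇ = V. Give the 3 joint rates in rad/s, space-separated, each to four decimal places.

o_n = [-1.4627, -0.2066, -0.0641]
J₁: ẑ×o_n = [0.2066, -1.4627, 0.0000], ω = ẑ
J2: z=[-0.4540, 0.8910, 0.0000] o=[-0.5168, -0.2633, 0.2100] → [-0.2442, -0.1244, 0.8171, -0.4540, 0.8910, 0.0000]
J3: z=[-0.4540, 0.8910, 0.0000] o=[-1.2091, -0.6161, 0.1420] → [-0.1837, -0.0936, 0.0401, -0.4540, 0.8910, 0.0000]
q̇ = J⁺·V = [-0.2740, 0.8640, -0.4790]

-0.2740 0.8640 -0.4790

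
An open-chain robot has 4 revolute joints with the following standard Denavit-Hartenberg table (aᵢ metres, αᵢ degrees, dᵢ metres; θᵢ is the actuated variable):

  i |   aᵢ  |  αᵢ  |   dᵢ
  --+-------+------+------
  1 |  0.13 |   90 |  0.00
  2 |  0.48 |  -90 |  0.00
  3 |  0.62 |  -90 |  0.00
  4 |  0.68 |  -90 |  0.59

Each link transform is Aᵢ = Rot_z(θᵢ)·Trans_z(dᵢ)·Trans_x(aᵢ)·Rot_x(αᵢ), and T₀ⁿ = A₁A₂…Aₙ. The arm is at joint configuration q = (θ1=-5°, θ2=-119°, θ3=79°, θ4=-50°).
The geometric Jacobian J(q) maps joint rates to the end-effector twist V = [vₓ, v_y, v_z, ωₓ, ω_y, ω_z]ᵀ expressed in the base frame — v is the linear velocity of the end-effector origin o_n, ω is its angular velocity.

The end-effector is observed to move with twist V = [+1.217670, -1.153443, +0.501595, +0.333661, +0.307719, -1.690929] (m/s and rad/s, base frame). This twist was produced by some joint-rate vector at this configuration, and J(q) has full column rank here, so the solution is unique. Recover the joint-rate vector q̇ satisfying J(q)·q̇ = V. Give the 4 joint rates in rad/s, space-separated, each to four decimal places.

-0.5900 -0.4940 0.8010 -0.8300

o_n = [0.6341, 1.0992, -0.3422]
J₁: ẑ×o_n = [-1.0992, 0.6341, 0.0000], ω = ẑ
J2: z=[-0.0872, -0.9962, 0.0000] o=[0.1295, -0.0113, 0.0000] → [0.3409, -0.0298, 0.4059, -0.0872, -0.9962, 0.0000]
J3: z=[0.8713, -0.0762, -0.4848] o=[-0.1023, 0.0090, -0.4198] → [0.5226, -0.4246, 1.0060, 0.8713, -0.0762, -0.4848]
J4: z=[0.4907, 0.1486, 0.8586] o=[-0.1064, 0.6202, -0.5233] → [-0.3843, 0.5469, 0.1250, 0.4907, 0.1486, 0.8586]
q̇ = J⁺·V = [-0.5900, -0.4940, 0.8010, -0.8300]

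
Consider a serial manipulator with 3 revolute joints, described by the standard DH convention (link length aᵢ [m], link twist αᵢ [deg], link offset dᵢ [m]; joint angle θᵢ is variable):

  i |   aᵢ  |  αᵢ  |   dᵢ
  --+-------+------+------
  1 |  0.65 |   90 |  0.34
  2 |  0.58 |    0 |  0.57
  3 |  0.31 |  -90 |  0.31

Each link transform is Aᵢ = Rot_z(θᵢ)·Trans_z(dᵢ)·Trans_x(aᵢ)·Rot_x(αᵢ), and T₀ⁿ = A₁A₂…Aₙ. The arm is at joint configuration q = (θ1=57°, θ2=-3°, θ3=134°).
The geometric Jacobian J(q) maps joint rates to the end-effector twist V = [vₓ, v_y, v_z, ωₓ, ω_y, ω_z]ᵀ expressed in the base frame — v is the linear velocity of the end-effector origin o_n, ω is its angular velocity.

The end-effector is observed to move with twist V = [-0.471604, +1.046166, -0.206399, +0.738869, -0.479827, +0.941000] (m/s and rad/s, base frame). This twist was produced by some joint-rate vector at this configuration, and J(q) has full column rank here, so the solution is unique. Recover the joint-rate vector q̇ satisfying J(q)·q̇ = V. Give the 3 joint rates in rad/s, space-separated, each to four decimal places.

o_n = [1.2967, 0.3810, 0.5436]
J₁: ẑ×o_n = [-0.3810, 1.2967, 0.0000], ω = ẑ
J2: z=[0.8387, -0.5446, 0.0000] o=[0.3540, 0.5451, 0.3400] → [-0.1109, -0.1708, 0.3758, 0.8387, -0.5446, 0.0000]
J3: z=[0.8387, -0.5446, 0.0000] o=[1.1475, 0.7205, 0.3096] → [-0.1274, -0.1962, -0.2034, 0.8387, -0.5446, 0.0000]
q̇ = J⁺·V = [0.9410, -0.0470, 0.9280]

0.9410 -0.0470 0.9280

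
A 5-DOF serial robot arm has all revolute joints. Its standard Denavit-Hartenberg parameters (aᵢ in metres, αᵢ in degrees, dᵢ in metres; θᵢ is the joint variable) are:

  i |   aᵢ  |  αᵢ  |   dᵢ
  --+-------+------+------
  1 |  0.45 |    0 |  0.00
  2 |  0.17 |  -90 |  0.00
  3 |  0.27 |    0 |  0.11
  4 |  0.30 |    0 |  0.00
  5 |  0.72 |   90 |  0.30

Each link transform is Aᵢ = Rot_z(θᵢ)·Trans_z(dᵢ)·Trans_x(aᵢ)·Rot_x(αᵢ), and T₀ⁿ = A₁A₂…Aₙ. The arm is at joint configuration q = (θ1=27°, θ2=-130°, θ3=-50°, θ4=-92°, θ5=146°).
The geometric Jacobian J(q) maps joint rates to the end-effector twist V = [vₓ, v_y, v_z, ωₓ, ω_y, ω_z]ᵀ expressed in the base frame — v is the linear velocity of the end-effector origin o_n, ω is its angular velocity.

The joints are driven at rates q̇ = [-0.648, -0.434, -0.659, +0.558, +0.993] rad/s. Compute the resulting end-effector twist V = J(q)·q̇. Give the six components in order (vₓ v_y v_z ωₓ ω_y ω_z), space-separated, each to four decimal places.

-0.7927 -0.2965 -0.5502 0.8691 -0.2007 -1.0820

o_n = [0.6148, -0.6922, 0.3413]
J₁: ẑ×o_n = [0.6922, 0.6148, -0.0000], ω = ẑ
J2: z=[0.0000, 0.0000, 1.0000] o=[0.4010, 0.2043, 0.0000] → [0.8965, 0.2138, -0.0000, 0.0000, 0.0000, 1.0000]
J3: z=[0.9744, -0.2250, 0.0000] o=[0.3627, 0.0387, 0.0000] → [-0.0768, -0.3326, -0.6554, 0.9744, -0.2250, 0.0000]
J4: z=[0.9744, -0.2250, 0.0000] o=[0.4309, -0.1552, 0.2068] → [-0.0303, -0.1310, -0.4818, 0.9744, -0.2250, 0.0000]
J5: z=[0.9744, -0.2250, 0.0000] o=[0.4840, 0.0751, 0.3915] → [0.0113, 0.0489, -0.7182, 0.9744, -0.2250, 0.0000]
V = J·q̇ = [-0.7927, -0.2965, -0.5502, 0.8691, -0.2007, -1.0820]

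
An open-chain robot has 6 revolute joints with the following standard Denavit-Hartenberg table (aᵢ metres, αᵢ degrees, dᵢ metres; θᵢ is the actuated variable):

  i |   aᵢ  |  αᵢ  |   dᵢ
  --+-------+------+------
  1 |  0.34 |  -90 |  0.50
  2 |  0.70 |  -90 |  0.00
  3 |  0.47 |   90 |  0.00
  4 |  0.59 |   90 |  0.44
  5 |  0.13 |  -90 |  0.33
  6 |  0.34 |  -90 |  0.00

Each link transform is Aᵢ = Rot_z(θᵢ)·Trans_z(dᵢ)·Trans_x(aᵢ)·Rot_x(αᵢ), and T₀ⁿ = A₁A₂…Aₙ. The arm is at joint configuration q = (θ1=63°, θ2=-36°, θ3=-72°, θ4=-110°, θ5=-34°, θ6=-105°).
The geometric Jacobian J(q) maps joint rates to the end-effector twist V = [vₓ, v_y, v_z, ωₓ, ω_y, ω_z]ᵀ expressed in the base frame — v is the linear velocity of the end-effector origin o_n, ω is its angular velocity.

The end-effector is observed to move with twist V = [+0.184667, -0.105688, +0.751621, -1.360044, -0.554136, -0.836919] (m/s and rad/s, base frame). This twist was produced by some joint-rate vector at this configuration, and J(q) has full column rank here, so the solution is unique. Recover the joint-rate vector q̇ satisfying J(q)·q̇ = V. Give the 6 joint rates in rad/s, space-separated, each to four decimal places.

o_n = [0.3207, 0.1537, 0.9056]
J₁: ẑ×o_n = [-0.1537, 0.3207, 0.0000], ω = ẑ
J2: z=[-0.8910, 0.4540, 0.0000] o=[0.1544, 0.3029, 0.5000] → [0.1841, 0.3614, 0.0575, -0.8910, 0.4540, 0.0000]
J3: z=[0.2668, 0.5237, -0.8090] o=[0.4115, 0.8075, 0.9114] → [-0.5321, 0.0750, -0.1269, 0.2668, 0.5237, -0.8090]
J4: z=[-0.6246, -0.5453, -0.5590] o=[0.0665, 1.1152, 0.9968] → [-0.4878, -0.1990, 0.7392, -0.6246, -0.5453, -0.5590]
J5: z=[0.7809, -0.4359, -0.4474] o=[-0.2082, 0.4528, 1.1627] → [-0.0217, -0.0358, -0.0031, 0.7809, -0.4359, -0.4474]
J6: z=[-0.5177, -0.8524, -0.0731] o=[0.0950, 0.2714, 1.1310] → [0.1835, -0.1332, 0.2534, -0.5177, -0.8524, -0.0731]
q̇ = J⁺·V = [-0.6640, 0.9360, -0.4960, 0.7900, 0.2630, 0.2040]

-0.6640 0.9360 -0.4960 0.7900 0.2630 0.2040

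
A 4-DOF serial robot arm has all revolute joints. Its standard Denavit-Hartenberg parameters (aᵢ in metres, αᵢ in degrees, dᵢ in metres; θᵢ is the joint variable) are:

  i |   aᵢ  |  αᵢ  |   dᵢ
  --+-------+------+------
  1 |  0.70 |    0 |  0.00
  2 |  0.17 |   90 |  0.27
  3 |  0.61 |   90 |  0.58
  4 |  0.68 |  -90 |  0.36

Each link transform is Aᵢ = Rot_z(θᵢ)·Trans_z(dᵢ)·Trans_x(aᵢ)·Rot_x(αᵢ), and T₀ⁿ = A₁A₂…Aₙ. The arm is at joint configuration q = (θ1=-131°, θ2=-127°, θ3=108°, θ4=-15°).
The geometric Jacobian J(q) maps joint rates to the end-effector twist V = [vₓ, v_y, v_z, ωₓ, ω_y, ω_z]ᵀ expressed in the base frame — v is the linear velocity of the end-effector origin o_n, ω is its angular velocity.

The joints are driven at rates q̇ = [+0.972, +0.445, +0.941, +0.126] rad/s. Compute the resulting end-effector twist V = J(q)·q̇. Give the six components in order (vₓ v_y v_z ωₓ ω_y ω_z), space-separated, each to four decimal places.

0.5668 -1.1229 -0.0251 0.8955 0.3129 1.4559

o_n = [-0.0892, -0.3260, 1.5861]
J₁: ẑ×o_n = [0.3260, -0.0892, 0.0000], ω = ẑ
J2: z=[0.0000, 0.0000, 1.0000] o=[-0.4592, -0.5283, 0.0000] → [-0.2023, 0.3700, 0.0000, 0.0000, 0.0000, 1.0000]
J3: z=[0.9781, 0.2079, 0.0000] o=[-0.4946, -0.3620, 0.2700] → [0.2736, -1.2873, -0.0491, 0.9781, 0.2079, 0.0000]
J4: z=[-0.1977, 0.9303, 0.3090] o=[0.1119, -0.4258, 0.8501] → [0.6538, 0.0834, 0.1674, -0.1977, 0.9303, 0.3090]
V = J·q̇ = [0.5668, -1.1229, -0.0251, 0.8955, 0.3129, 1.4559]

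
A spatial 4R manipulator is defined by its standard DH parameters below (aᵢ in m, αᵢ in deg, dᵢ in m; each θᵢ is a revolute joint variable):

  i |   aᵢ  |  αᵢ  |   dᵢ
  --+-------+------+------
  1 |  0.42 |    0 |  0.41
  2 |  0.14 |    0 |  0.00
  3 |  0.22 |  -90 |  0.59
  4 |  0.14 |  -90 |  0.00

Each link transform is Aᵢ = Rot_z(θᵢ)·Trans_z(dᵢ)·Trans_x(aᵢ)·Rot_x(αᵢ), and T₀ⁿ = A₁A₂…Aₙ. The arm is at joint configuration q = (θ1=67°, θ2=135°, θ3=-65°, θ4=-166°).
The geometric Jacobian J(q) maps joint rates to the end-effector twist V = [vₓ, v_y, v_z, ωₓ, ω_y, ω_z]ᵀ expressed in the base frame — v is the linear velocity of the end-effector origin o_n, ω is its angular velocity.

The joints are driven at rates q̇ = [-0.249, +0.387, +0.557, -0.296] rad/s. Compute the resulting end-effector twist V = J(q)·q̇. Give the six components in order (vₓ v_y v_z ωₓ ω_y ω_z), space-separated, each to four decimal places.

0.0709 -0.1084 -0.0402 0.2019 0.2165 0.6950

o_n = [-0.0272, 0.3916, 1.0339]
J₁: ẑ×o_n = [-0.3916, -0.0272, 0.0000], ω = ẑ
J2: z=[0.0000, 0.0000, 1.0000] o=[0.1641, 0.3866, 0.4100] → [-0.0050, -0.1914, 0.0000, 0.0000, 0.0000, 1.0000]
J3: z=[0.0000, 0.0000, 1.0000] o=[0.0343, 0.3342, 0.4100] → [-0.0574, -0.0615, 0.0000, 0.0000, 0.0000, 1.0000]
J4: z=[-0.6820, -0.7314, 0.0000] o=[-0.1266, 0.4842, 1.0000] → [-0.0248, 0.0231, 0.1358, -0.6820, -0.7314, 0.0000]
V = J·q̇ = [0.0709, -0.1084, -0.0402, 0.2019, 0.2165, 0.6950]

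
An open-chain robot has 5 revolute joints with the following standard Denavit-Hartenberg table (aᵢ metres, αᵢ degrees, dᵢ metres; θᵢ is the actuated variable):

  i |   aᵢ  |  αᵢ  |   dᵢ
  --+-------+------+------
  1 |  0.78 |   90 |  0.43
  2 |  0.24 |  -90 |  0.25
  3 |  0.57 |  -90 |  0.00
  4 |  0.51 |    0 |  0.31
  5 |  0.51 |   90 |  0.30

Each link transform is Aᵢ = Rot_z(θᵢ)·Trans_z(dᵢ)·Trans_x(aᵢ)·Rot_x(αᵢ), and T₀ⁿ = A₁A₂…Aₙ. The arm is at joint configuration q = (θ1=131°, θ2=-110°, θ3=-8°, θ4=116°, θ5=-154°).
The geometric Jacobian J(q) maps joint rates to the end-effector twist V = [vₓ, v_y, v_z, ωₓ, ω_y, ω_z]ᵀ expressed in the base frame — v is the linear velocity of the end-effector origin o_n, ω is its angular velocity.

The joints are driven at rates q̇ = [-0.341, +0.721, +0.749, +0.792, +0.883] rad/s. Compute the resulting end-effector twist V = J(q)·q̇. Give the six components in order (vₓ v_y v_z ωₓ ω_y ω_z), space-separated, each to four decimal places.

-0.6261 -0.0427 0.0093 -1.1171 -0.1442 -0.8162

o_n = [-0.3721, 0.0472, -0.5223]
J₁: ẑ×o_n = [-0.0472, -0.3721, 0.0000], ω = ẑ
J2: z=[0.7547, 0.6561, 0.0000] o=[-0.5117, 0.5887, 0.4300] → [-0.6247, 0.7187, -0.5003, 0.7547, 0.6561, 0.0000]
J3: z=[-0.6165, 0.7092, -0.3420] o=[-0.2692, 0.6907, 0.2045] → [-0.7355, -0.4128, 0.4698, -0.6165, 0.7092, -0.3420]
J4: z=[-0.7161, -0.6856, -0.1308] o=[-0.0827, 0.5971, -0.3259] → [0.0627, -0.1027, 0.1954, -0.7161, -0.6856, -0.1308]
J5: z=[-0.7161, -0.6856, -0.1308] o=[-0.0952, 0.0962, -0.0017] → [0.3505, -0.3366, -0.1547, -0.7161, -0.6856, -0.1308]
V = J·q̇ = [-0.6261, -0.0427, 0.0093, -1.1171, -0.1442, -0.8162]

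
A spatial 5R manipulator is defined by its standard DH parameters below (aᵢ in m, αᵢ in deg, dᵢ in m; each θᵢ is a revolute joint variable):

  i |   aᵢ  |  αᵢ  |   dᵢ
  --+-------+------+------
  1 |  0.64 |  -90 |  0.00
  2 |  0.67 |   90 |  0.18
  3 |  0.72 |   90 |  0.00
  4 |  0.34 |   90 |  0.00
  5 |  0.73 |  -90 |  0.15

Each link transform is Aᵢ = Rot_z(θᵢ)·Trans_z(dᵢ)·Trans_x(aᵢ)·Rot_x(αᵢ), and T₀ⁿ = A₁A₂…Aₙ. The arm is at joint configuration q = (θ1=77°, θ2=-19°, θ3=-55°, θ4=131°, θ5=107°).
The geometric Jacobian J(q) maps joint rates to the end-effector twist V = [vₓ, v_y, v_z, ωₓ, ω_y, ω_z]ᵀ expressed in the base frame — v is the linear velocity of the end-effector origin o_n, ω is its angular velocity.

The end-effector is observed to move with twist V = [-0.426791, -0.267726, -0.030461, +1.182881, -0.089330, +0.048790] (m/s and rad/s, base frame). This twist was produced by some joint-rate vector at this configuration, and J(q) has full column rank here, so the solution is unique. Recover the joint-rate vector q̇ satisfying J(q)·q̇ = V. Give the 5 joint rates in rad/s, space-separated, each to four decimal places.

0.3340 -0.7950 -0.6350 0.1540 0.4680

o_n = [1.0557, 0.8611, 0.3554]
J₁: ẑ×o_n = [-0.8611, 1.0557, 0.0000], ω = ẑ
J2: z=[-0.9744, 0.2250, 0.0000] o=[0.1440, 0.6236, 0.0000] → [0.0799, 0.3463, -0.4365, -0.9744, 0.2250, 0.0000]
J3: z=[-0.0732, -0.3172, 0.9455] o=[0.1111, 1.2813, 0.2181] → [0.3538, 0.9032, 0.3304, -0.0732, -0.3172, 0.9455]
J4: z=[0.3846, -0.8837, -0.2667] o=[0.7736, 1.5291, 0.3526] → [-0.1807, -0.0763, -0.0077, 0.3846, -0.8837, -0.2667]
J5: z=[0.6464, 0.0516, 0.7612] o=[0.5496, 1.3710, 0.5535] → [0.3779, 0.5134, -0.3557, 0.6464, 0.0516, 0.7612]
q̇ = J⁺·V = [0.3340, -0.7950, -0.6350, 0.1540, 0.4680]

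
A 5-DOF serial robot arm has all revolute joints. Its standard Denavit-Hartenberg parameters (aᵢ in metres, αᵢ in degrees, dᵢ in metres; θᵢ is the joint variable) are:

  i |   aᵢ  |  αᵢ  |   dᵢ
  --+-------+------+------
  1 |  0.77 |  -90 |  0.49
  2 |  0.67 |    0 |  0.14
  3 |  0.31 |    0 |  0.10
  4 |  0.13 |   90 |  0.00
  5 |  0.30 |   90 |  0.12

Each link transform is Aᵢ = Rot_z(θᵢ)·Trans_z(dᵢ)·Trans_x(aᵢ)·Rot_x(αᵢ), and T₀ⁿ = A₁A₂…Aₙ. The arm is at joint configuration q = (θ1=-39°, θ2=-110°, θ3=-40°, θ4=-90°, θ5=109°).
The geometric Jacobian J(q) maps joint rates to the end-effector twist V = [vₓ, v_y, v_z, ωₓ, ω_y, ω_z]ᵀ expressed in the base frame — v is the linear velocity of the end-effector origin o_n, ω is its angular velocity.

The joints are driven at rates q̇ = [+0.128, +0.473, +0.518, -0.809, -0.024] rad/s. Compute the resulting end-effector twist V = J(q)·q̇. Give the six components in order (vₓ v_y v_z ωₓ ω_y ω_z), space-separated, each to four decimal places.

o_n = [0.6094, 0.1803, 1.1866]
J₁: ẑ×o_n = [-0.1803, 0.6094, 0.0000], ω = ẑ
J2: z=[0.6293, 0.7771, 0.0000] o=[0.5984, -0.4846, 0.4900] → [0.5414, -0.4384, 0.4099, 0.6293, 0.7771, 0.0000]
J3: z=[0.6293, 0.7771, 0.0000] o=[0.5084, -0.2316, 1.1196] → [0.0521, -0.0422, 0.1807, 0.6293, 0.7771, 0.0000]
J4: z=[0.6293, 0.7771, 0.0000] o=[0.3627, 0.0151, 1.2746] → [-0.0684, 0.0554, -0.0878, 0.6293, 0.7771, 0.0000]
J5: z=[0.6730, -0.5450, -0.5000] o=[0.3122, 0.0560, 1.1620] → [0.0488, -0.1652, 0.2457, 0.6730, -0.5450, -0.5000]
V = J·q̇ = [0.3141, -0.1920, 0.3526, 0.0984, 0.1545, 0.1400]

0.3141 -0.1920 0.3526 0.0984 0.1545 0.1400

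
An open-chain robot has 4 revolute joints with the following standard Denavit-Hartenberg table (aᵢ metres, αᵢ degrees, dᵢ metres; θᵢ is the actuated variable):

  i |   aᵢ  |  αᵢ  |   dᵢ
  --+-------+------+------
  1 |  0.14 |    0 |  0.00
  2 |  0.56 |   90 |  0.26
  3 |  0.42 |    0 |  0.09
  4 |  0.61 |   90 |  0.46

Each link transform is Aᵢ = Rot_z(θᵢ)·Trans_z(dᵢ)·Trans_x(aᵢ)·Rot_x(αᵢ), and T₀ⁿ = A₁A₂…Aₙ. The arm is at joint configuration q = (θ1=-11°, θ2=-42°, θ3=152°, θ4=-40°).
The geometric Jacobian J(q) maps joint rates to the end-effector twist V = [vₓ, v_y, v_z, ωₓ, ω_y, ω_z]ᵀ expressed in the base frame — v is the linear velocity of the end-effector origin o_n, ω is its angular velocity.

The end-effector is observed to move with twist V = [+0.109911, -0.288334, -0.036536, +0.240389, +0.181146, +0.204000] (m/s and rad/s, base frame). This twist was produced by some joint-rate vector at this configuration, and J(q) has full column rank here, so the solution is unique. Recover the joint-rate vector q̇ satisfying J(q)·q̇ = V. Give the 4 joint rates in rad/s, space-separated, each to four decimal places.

-0.7470 0.9510 0.2840 -0.5850

o_n = [-0.3255, -0.3263, 1.0228]
J₁: ẑ×o_n = [0.3263, -0.3255, 0.0000], ω = ẑ
J2: z=[0.0000, 0.0000, 1.0000] o=[0.1374, -0.0267, 0.0000] → [0.2996, -0.4629, 0.0000, 0.0000, 0.0000, 1.0000]
J3: z=[-0.7986, -0.6018, 0.0000] o=[0.4744, -0.4739, 0.2600] → [-0.4590, 0.6092, -0.5993, -0.7986, -0.6018, 0.0000]
J4: z=[-0.7986, -0.6018, 0.0000] o=[0.1794, -0.2319, 0.4572] → [-0.3404, 0.4517, -0.2285, -0.7986, -0.6018, 0.0000]
q̇ = J⁺·V = [-0.7470, 0.9510, 0.2840, -0.5850]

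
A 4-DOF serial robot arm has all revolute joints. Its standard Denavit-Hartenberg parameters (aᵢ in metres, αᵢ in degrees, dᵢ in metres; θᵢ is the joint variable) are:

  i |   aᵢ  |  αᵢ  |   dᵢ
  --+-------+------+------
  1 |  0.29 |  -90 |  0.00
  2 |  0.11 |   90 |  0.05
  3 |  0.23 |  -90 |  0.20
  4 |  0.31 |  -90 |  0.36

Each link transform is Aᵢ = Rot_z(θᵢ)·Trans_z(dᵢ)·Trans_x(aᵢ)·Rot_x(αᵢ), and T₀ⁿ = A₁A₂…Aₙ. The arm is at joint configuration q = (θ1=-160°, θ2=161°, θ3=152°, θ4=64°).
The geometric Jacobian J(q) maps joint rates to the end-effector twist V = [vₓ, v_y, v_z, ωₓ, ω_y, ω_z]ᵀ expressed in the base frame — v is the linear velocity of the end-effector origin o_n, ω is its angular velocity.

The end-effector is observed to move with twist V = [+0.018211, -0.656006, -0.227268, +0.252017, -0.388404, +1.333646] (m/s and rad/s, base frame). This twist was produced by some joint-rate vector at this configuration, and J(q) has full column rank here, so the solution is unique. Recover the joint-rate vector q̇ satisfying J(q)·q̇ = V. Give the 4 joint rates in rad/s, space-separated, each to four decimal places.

0.3150 0.8900 -0.9970 0.4970

o_n = [-0.6208, -0.1237, 0.1987]
J₁: ẑ×o_n = [0.1237, -0.6208, 0.0000], ω = ẑ
J2: z=[0.3420, -0.9397, 0.0000] o=[-0.2725, -0.0992, 0.0000] → [-0.1867, -0.0680, -0.3357, 0.3420, -0.9397, 0.0000]
J3: z=[-0.3059, -0.1114, -0.9455] o=[-0.1577, -0.1106, -0.0358] → [-0.0385, 0.5096, -0.0476, -0.3059, -0.1114, -0.9455]
J4: z=[-0.7191, 0.6779, 0.1528] o=[-0.3624, -0.3000, -0.1588] → [0.2154, 0.2176, 0.0484, -0.7191, 0.6779, 0.1528]
q̇ = J⁺·V = [0.3150, 0.8900, -0.9970, 0.4970]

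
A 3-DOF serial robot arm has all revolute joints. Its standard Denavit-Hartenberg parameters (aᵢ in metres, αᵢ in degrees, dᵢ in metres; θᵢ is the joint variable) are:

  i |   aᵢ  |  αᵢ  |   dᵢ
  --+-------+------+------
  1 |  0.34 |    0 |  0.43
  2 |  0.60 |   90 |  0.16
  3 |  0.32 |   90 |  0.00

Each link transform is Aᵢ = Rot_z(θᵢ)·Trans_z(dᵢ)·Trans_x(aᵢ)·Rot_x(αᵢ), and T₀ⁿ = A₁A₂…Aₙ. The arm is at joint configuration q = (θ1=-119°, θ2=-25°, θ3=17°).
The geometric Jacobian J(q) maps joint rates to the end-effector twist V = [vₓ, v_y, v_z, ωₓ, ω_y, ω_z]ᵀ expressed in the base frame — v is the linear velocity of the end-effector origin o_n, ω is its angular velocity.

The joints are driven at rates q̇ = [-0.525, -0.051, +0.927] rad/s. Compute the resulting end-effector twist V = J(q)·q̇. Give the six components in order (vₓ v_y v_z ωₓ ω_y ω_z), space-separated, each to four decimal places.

o_n = [-0.8978, -0.8299, 0.6836]
J₁: ẑ×o_n = [0.8299, -0.8978, 0.0000], ω = ẑ
J2: z=[0.0000, 0.0000, 1.0000] o=[-0.1648, -0.2974, 0.4300] → [0.5325, -0.7330, 0.0000, 0.0000, 0.0000, 1.0000]
J3: z=[-0.5878, 0.8090, 0.0000] o=[-0.6502, -0.6500, 0.5900] → [0.0757, 0.0550, 0.3060, -0.5878, 0.8090, 0.0000]
V = J·q̇ = [-0.3927, 0.5597, 0.2837, -0.5449, 0.7500, -0.5760]

-0.3927 0.5597 0.2837 -0.5449 0.7500 -0.5760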